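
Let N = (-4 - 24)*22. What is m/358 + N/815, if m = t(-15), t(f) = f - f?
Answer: -616/815 ≈ -0.75583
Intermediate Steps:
t(f) = 0
m = 0
N = -616 (N = -28*22 = -616)
m/358 + N/815 = 0/358 - 616/815 = 0*(1/358) - 616*1/815 = 0 - 616/815 = -616/815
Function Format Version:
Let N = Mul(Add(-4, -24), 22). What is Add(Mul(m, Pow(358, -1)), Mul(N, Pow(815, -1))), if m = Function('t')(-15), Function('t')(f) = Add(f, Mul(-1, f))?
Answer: Rational(-616, 815) ≈ -0.75583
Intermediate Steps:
Function('t')(f) = 0
m = 0
N = -616 (N = Mul(-28, 22) = -616)
Add(Mul(m, Pow(358, -1)), Mul(N, Pow(815, -1))) = Add(Mul(0, Pow(358, -1)), Mul(-616, Pow(815, -1))) = Add(Mul(0, Rational(1, 358)), Mul(-616, Rational(1, 815))) = Add(0, Rational(-616, 815)) = Rational(-616, 815)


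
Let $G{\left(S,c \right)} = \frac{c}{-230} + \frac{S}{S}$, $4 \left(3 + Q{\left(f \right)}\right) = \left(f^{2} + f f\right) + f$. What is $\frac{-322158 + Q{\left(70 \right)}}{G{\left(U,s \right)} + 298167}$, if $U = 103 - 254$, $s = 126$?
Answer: $- \frac{73529505}{68578514} \approx -1.0722$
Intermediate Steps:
$Q{\left(f \right)} = -3 + \frac{f^{2}}{2} + \frac{f}{4}$ ($Q{\left(f \right)} = -3 + \frac{\left(f^{2} + f f\right) + f}{4} = -3 + \frac{\left(f^{2} + f^{2}\right) + f}{4} = -3 + \frac{2 f^{2} + f}{4} = -3 + \frac{f + 2 f^{2}}{4} = -3 + \left(\frac{f^{2}}{2} + \frac{f}{4}\right) = -3 + \frac{f^{2}}{2} + \frac{f}{4}$)
$U = -151$ ($U = 103 - 254 = -151$)
$G{\left(S,c \right)} = 1 - \frac{c}{230}$ ($G{\left(S,c \right)} = c \left(- \frac{1}{230}\right) + 1 = - \frac{c}{230} + 1 = 1 - \frac{c}{230}$)
$\frac{-322158 + Q{\left(70 \right)}}{G{\left(U,s \right)} + 298167} = \frac{-322158 + \left(-3 + \frac{70^{2}}{2} + \frac{1}{4} \cdot 70\right)}{\left(1 - \frac{63}{115}\right) + 298167} = \frac{-322158 + \left(-3 + \frac{1}{2} \cdot 4900 + \frac{35}{2}\right)}{\left(1 - \frac{63}{115}\right) + 298167} = \frac{-322158 + \left(-3 + 2450 + \frac{35}{2}\right)}{\frac{52}{115} + 298167} = \frac{-322158 + \frac{4929}{2}}{\frac{34289257}{115}} = \left(- \frac{639387}{2}\right) \frac{115}{34289257} = - \frac{73529505}{68578514}$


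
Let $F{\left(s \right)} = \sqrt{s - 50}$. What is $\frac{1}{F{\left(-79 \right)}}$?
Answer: $- \frac{i \sqrt{129}}{129} \approx - 0.088045 i$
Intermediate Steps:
$F{\left(s \right)} = \sqrt{-50 + s}$
$\frac{1}{F{\left(-79 \right)}} = \frac{1}{\sqrt{-50 - 79}} = \frac{1}{\sqrt{-129}} = \frac{1}{i \sqrt{129}} = - \frac{i \sqrt{129}}{129}$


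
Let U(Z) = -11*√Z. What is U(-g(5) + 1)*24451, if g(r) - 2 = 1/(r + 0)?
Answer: -268961*I*√30/5 ≈ -2.9463e+5*I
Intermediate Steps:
g(r) = 2 + 1/r (g(r) = 2 + 1/(r + 0) = 2 + 1/r)
U(-g(5) + 1)*24451 = -11*√(-(2 + 1/5) + 1)*24451 = -11*√(-(2 + ⅕) + 1)*24451 = -11*√(-1*11/5 + 1)*24451 = -11*√(-11/5 + 1)*24451 = -11*I*√30/5*24451 = -268961*I*√30/5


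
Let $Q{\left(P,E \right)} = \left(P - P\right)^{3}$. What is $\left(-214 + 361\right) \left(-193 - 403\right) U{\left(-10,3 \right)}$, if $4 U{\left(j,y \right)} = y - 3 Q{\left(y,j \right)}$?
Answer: $-65709$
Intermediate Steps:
$Q{\left(P,E \right)} = 0$ ($Q{\left(P,E \right)} = 0^{3} = 0$)
$U{\left(j,y \right)} = \frac{y}{4}$ ($U{\left(j,y \right)} = \frac{y - 0}{4} = \frac{y + 0}{4} = \frac{y}{4}$)
$\left(-214 + 361\right) \left(-193 - 403\right) U{\left(-10,3 \right)} = \left(-214 + 361\right) \left(-193 - 403\right) \frac{1}{4} \cdot 3 = 147 \left(-596\right) \frac{3}{4} = \left(-87612\right) \frac{3}{4} = -65709$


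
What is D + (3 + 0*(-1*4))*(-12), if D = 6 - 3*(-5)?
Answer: -15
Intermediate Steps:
D = 21 (D = 6 + 15 = 21)
D + (3 + 0*(-1*4))*(-12) = 21 + (3 + 0*(-1*4))*(-12) = 21 + (3 + 0*(-4))*(-12) = 21 + (3 + 0)*(-12) = 21 + 3*(-12) = 21 - 36 = -15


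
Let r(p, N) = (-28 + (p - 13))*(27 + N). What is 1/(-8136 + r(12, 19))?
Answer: -1/9470 ≈ -0.00010560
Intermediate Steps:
r(p, N) = (-41 + p)*(27 + N) (r(p, N) = (-28 + (-13 + p))*(27 + N) = (-41 + p)*(27 + N))
1/(-8136 + r(12, 19)) = 1/(-8136 + (-1107 - 41*19 + 27*12 + 19*12)) = 1/(-8136 + (-1107 - 779 + 324 + 228)) = 1/(-8136 - 1334) = 1/(-9470) = -1/9470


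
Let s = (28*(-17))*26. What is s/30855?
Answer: -728/1815 ≈ -0.40110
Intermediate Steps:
s = -12376 (s = -476*26 = -12376)
s/30855 = -12376/30855 = -12376*1/30855 = -728/1815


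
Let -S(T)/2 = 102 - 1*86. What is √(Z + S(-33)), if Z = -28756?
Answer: 2*I*√7197 ≈ 169.67*I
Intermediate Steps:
S(T) = -32 (S(T) = -2*(102 - 1*86) = -2*(102 - 86) = -2*16 = -32)
√(Z + S(-33)) = √(-28756 - 32) = √(-28788) = 2*I*√7197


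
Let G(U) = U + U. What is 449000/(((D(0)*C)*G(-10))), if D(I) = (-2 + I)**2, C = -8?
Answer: 11225/16 ≈ 701.56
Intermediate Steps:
G(U) = 2*U
449000/(((D(0)*C)*G(-10))) = 449000/((((-2 + 0)**2*(-8))*(2*(-10)))) = 449000/((((-2)**2*(-8))*(-20))) = 449000/(((4*(-8))*(-20))) = 449000/((-32*(-20))) = 449000/640 = 449000*(1/640) = 11225/16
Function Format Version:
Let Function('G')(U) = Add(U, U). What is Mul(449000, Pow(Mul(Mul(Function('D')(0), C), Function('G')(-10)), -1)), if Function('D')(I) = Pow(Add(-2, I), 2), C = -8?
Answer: Rational(11225, 16) ≈ 701.56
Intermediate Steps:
Function('G')(U) = Mul(2, U)
Mul(449000, Pow(Mul(Mul(Function('D')(0), C), Function('G')(-10)), -1)) = Mul(449000, Pow(Mul(Mul(Pow(Add(-2, 0), 2), -8), Mul(2, -10)), -1)) = Mul(449000, Pow(Mul(Mul(Pow(-2, 2), -8), -20), -1)) = Mul(449000, Pow(Mul(Mul(4, -8), -20), -1)) = Mul(449000, Pow(Mul(-32, -20), -1)) = Mul(449000, Pow(640, -1)) = Mul(449000, Rational(1, 640)) = Rational(11225, 16)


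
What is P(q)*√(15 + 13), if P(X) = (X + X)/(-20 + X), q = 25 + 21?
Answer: 92*√7/13 ≈ 18.724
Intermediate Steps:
q = 46
P(X) = 2*X/(-20 + X) (P(X) = (2*X)/(-20 + X) = 2*X/(-20 + X))
P(q)*√(15 + 13) = (2*46/(-20 + 46))*√(15 + 13) = (2*46/26)*√28 = (2*46*(1/26))*(2*√7) = 46*(2*√7)/13 = 92*√7/13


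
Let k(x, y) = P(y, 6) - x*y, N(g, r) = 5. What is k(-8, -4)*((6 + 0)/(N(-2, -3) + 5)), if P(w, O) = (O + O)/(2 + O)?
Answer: -183/10 ≈ -18.300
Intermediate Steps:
P(w, O) = 2*O/(2 + O) (P(w, O) = (2*O)/(2 + O) = 2*O/(2 + O))
k(x, y) = 3/2 - x*y (k(x, y) = 2*6/(2 + 6) - x*y = 2*6/8 - x*y = 2*6*(⅛) - x*y = 3/2 - x*y)
k(-8, -4)*((6 + 0)/(N(-2, -3) + 5)) = (3/2 - 1*(-8)*(-4))*((6 + 0)/(5 + 5)) = (3/2 - 32)*(6/10) = -183/10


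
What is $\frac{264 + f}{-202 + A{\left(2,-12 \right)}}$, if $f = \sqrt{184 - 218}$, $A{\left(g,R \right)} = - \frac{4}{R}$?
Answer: $- \frac{72}{55} - \frac{3 i \sqrt{34}}{605} \approx -1.3091 - 0.028914 i$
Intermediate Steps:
$f = i \sqrt{34}$ ($f = \sqrt{-34} = i \sqrt{34} \approx 5.8309 i$)
$\frac{264 + f}{-202 + A{\left(2,-12 \right)}} = \frac{264 + i \sqrt{34}}{-202 - \frac{4}{-12}} = \frac{264 + i \sqrt{34}}{-202 - - \frac{1}{3}} = \frac{264 + i \sqrt{34}}{-202 + \frac{1}{3}} = \frac{264 + i \sqrt{34}}{- \frac{605}{3}} = \left(264 + i \sqrt{34}\right) \left(- \frac{3}{605}\right) = - \frac{72}{55} - \frac{3 i \sqrt{34}}{605}$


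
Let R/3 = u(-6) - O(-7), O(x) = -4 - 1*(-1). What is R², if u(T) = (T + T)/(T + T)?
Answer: 144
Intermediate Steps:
O(x) = -3 (O(x) = -4 + 1 = -3)
u(T) = 1 (u(T) = (2*T)/((2*T)) = (2*T)*(1/(2*T)) = 1)
R = 12 (R = 3*(1 - 1*(-3)) = 3*(1 + 3) = 3*4 = 12)
R² = 12² = 144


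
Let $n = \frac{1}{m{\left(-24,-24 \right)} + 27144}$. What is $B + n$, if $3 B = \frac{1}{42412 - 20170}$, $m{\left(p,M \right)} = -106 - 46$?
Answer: $\frac{46859}{900534096} \approx 5.2035 \cdot 10^{-5}$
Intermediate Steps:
$m{\left(p,M \right)} = -152$
$B = \frac{1}{66726}$ ($B = \frac{1}{3 \left(42412 - 20170\right)} = \frac{1}{3 \cdot 22242} = \frac{1}{3} \cdot \frac{1}{22242} = \frac{1}{66726} \approx 1.4987 \cdot 10^{-5}$)
$n = \frac{1}{26992}$ ($n = \frac{1}{-152 + 27144} = \frac{1}{26992} \approx 3.7048 \cdot 10^{-5}$)
$B + n = \frac{1}{66726} + \frac{1}{26992} = \frac{46859}{900534096}$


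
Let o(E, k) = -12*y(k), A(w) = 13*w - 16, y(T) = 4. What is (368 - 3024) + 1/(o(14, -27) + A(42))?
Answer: -1280191/482 ≈ -2656.0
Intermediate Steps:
A(w) = -16 + 13*w
o(E, k) = -48 (o(E, k) = -12*4 = -48)
(368 - 3024) + 1/(o(14, -27) + A(42)) = (368 - 3024) + 1/(-48 + (-16 + 13*42)) = -2656 + 1/(-48 + (-16 + 546)) = -2656 + 1/(-48 + 530) = -2656 + 1/482 = -1280191/482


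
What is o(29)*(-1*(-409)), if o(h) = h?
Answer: 11861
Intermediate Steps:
o(29)*(-1*(-409)) = 29*(-1*(-409)) = 29*409 = 11861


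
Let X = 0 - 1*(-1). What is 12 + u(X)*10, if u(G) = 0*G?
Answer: 12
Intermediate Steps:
X = 1 (X = 0 + 1 = 1)
u(G) = 0
12 + u(X)*10 = 12 + 0*10 = 12 + 0 = 12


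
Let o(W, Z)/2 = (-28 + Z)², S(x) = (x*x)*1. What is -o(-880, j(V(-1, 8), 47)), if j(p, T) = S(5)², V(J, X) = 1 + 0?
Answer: -712818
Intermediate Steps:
S(x) = x² (S(x) = x²*1 = x²)
V(J, X) = 1
j(p, T) = 625 (j(p, T) = (5²)² = 25² = 625)
o(W, Z) = 2*(-28 + Z)²
-o(-880, j(V(-1, 8), 47)) = -2*(-28 + 625)² = -2*597² = -2*356409 = -1*712818 = -712818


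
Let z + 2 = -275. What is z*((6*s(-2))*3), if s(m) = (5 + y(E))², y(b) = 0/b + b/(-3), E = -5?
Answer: -221600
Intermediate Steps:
z = -277 (z = -2 - 275 = -277)
y(b) = -b/3 (y(b) = 0 + b*(-⅓) = 0 - b/3 = -b/3)
s(m) = 400/9 (s(m) = (5 - ⅓*(-5))² = (5 + 5/3)² = (20/3)² = 400/9)
z*((6*s(-2))*3) = -277*6*(400/9)*3 = -221600*3/3 = -277*800 = -221600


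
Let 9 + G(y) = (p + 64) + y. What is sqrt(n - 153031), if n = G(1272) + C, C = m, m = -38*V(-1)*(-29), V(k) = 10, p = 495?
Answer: 7*I*sqrt(2861) ≈ 374.42*I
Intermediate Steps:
G(y) = 550 + y (G(y) = -9 + ((495 + 64) + y) = -9 + (559 + y) = 550 + y)
m = 11020 (m = -38*10*(-29) = -380*(-29) = 11020)
C = 11020
n = 12842 (n = (550 + 1272) + 11020 = 1822 + 11020 = 12842)
sqrt(n - 153031) = sqrt(12842 - 153031) = sqrt(-140189) = 7*I*sqrt(2861)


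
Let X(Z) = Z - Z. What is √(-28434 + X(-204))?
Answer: I*√28434 ≈ 168.62*I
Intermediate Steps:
X(Z) = 0
√(-28434 + X(-204)) = √(-28434 + 0) = √(-28434) = I*√28434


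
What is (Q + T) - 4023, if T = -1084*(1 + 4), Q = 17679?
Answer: 8236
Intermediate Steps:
T = -5420 (T = -1084*5 = -5420)
(Q + T) - 4023 = (17679 - 5420) - 4023 = 12259 - 4023 = 8236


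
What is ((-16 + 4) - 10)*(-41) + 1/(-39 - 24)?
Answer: 56825/63 ≈ 901.98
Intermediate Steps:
((-16 + 4) - 10)*(-41) + 1/(-39 - 24) = (-12 - 10)*(-41) + 1/(-63) = -22*(-41) - 1/63 = 902 - 1/63 = 56825/63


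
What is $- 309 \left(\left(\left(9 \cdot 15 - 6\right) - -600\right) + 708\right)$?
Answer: $-444033$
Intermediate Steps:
$- 309 \left(\left(\left(9 \cdot 15 - 6\right) - -600\right) + 708\right) = - 309 \left(\left(\left(135 - 6\right) + 600\right) + 708\right) = - 309 \left(\left(129 + 600\right) + 708\right) = - 309 \left(729 + 708\right) = \left(-309\right) 1437 = -444033$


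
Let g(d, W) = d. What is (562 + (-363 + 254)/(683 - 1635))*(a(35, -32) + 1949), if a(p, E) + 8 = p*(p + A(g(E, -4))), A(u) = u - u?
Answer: 847115539/476 ≈ 1.7797e+6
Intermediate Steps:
A(u) = 0
a(p, E) = -8 + p**2 (a(p, E) = -8 + p*(p + 0) = -8 + p*p = -8 + p**2)
(562 + (-363 + 254)/(683 - 1635))*(a(35, -32) + 1949) = (562 + (-363 + 254)/(683 - 1635))*((-8 + 35**2) + 1949) = (562 - 109/(-952))*((-8 + 1225) + 1949) = (562 - 109*(-1/952))*(1217 + 1949) = (562 + 109/952)*3166 = (535133/952)*3166 = 847115539/476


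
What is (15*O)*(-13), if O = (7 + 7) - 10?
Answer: -780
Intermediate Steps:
O = 4 (O = 14 - 10 = 4)
(15*O)*(-13) = (15*4)*(-13) = 60*(-13) = -780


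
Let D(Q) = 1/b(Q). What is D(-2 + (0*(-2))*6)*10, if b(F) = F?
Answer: -5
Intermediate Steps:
D(Q) = 1/Q
D(-2 + (0*(-2))*6)*10 = 10/(-2 + (0*(-2))*6) = 10/(-2 + 0*6) = 10/(-2 + 0) = 10/(-2) = -½*10 = -5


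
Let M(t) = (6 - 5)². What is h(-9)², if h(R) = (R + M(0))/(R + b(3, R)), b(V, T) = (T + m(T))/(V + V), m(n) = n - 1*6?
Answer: 64/169 ≈ 0.37870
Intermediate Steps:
m(n) = -6 + n (m(n) = n - 6 = -6 + n)
M(t) = 1 (M(t) = 1² = 1)
b(V, T) = (-6 + 2*T)/(2*V) (b(V, T) = (T + (-6 + T))/(V + V) = (-6 + 2*T)/((2*V)) = (-6 + 2*T)*(1/(2*V)) = (-6 + 2*T)/(2*V))
h(R) = (1 + R)/(-1 + 4*R/3) (h(R) = (R + 1)/(R + (-3 + R)/3) = (1 + R)/(R + (-3 + R)/3) = (1 + R)/(R + (-1 + R/3)) = (1 + R)/(-1 + 4*R/3))
h(-9)² = (3*(1 - 9)/(-3 + 4*(-9)))² = (3*(-8)/(-3 - 36))² = (3*(-8)/(-39))² = (3*(-1/39)*(-8))² = (8/13)² = 64/169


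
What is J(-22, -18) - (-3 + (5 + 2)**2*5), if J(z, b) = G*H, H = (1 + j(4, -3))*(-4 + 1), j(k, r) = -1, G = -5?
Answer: -242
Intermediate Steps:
H = 0 (H = (1 - 1)*(-4 + 1) = 0*(-3) = 0)
J(z, b) = 0 (J(z, b) = -5*0 = 0)
J(-22, -18) - (-3 + (5 + 2)**2*5) = 0 - (-3 + (5 + 2)**2*5) = 0 - (-3 + 7**2*5) = 0 - (-3 + 49*5) = 0 - (-3 + 245) = 0 - 1*242 = 0 - 242 = -242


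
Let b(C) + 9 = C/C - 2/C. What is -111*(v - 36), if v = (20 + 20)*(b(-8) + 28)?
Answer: -85914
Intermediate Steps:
b(C) = -8 - 2/C (b(C) = -9 + (C/C - 2/C) = -9 + (1 - 2/C) = -8 - 2/C)
v = 810 (v = (20 + 20)*((-8 - 2/(-8)) + 28) = 40*((-8 - 2*(-⅛)) + 28) = 40*((-8 + ¼) + 28) = 40*(-31/4 + 28) = 40*(81/4) = 810)
-111*(v - 36) = -111*(810 - 36) = -111*774 = -85914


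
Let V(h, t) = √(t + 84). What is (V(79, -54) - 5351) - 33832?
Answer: -39183 + √30 ≈ -39178.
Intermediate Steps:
V(h, t) = √(84 + t)
(V(79, -54) - 5351) - 33832 = (√(84 - 54) - 5351) - 33832 = (√30 - 5351) - 33832 = (-5351 + √30) - 33832 = -39183 + √30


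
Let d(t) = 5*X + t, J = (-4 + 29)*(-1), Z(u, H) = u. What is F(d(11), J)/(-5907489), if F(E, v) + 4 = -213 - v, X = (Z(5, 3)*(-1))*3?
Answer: 64/1969163 ≈ 3.2501e-5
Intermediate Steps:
X = -15 (X = (5*(-1))*3 = -5*3 = -15)
J = -25 (J = 25*(-1) = -25)
d(t) = -75 + t (d(t) = 5*(-15) + t = -75 + t)
F(E, v) = -217 - v (F(E, v) = -4 + (-213 - v) = -217 - v)
F(d(11), J)/(-5907489) = (-217 - 1*(-25))/(-5907489) = (-217 + 25)*(-1/5907489) = -192*(-1/5907489) = 64/1969163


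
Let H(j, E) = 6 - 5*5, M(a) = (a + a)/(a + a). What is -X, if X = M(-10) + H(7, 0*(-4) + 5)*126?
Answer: 2393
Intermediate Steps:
M(a) = 1 (M(a) = (2*a)/((2*a)) = (2*a)*(1/(2*a)) = 1)
H(j, E) = -19 (H(j, E) = 6 - 25 = -19)
X = -2393 (X = 1 - 19*126 = 1 - 2394 = -2393)
-X = -1*(-2393) = 2393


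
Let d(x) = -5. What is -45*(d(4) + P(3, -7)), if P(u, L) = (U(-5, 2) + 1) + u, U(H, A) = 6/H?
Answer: 99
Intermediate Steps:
P(u, L) = -⅕ + u (P(u, L) = (6/(-5) + 1) + u = (6*(-⅕) + 1) + u = (-6/5 + 1) + u = -⅕ + u)
-45*(d(4) + P(3, -7)) = -45*(-5 + (-⅕ + 3)) = -45*(-5 + 14/5) = -45*(-11/5) = 99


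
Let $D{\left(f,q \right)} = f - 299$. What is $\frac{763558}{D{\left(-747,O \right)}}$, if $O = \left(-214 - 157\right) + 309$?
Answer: $- \frac{381779}{523} \approx -729.98$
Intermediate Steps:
$O = -62$ ($O = -371 + 309 = -62$)
$D{\left(f,q \right)} = -299 + f$
$\frac{763558}{D{\left(-747,O \right)}} = \frac{763558}{-299 - 747} = \frac{763558}{-1046} = 763558 \left(- \frac{1}{1046}\right) = - \frac{381779}{523}$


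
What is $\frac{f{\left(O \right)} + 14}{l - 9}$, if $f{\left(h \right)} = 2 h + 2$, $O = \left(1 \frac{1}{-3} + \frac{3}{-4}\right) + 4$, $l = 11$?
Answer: $\frac{131}{12} \approx 10.917$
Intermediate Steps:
$O = \frac{35}{12}$ ($O = \left(1 \left(- \frac{1}{3}\right) + 3 \left(- \frac{1}{4}\right)\right) + 4 = \left(- \frac{1}{3} - \frac{3}{4}\right) + 4 = - \frac{13}{12} + 4 = \frac{35}{12} \approx 2.9167$)
$f{\left(h \right)} = 2 + 2 h$
$\frac{f{\left(O \right)} + 14}{l - 9} = \frac{\left(2 + 2 \cdot \frac{35}{12}\right) + 14}{11 - 9} = \frac{\left(2 + \frac{35}{6}\right) + 14}{2} = \left(\frac{47}{6} + 14\right) \frac{1}{2} = \frac{131}{6} \cdot \frac{1}{2} = \frac{131}{12}$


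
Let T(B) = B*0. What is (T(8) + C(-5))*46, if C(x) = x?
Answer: -230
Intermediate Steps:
T(B) = 0
(T(8) + C(-5))*46 = (0 - 5)*46 = -5*46 = -230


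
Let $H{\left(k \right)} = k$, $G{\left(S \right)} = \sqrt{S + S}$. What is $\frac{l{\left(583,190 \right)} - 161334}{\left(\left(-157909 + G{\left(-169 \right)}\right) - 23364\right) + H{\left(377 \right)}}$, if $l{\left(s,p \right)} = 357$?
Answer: $\frac{4853349232}{5453893859} + \frac{697567 i \sqrt{2}}{10907787718} \approx 0.88989 + 9.0441 \cdot 10^{-5} i$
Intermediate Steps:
$G{\left(S \right)} = \sqrt{2} \sqrt{S}$ ($G{\left(S \right)} = \sqrt{2 S} = \sqrt{2} \sqrt{S}$)
$\frac{l{\left(583,190 \right)} - 161334}{\left(\left(-157909 + G{\left(-169 \right)}\right) - 23364\right) + H{\left(377 \right)}} = \frac{357 - 161334}{\left(\left(-157909 + \sqrt{2} \sqrt{-169}\right) - 23364\right) + 377} = - \frac{160977}{\left(\left(-157909 + \sqrt{2} \cdot 13 i\right) - 23364\right) + 377} = - \frac{160977}{\left(\left(-157909 + 13 i \sqrt{2}\right) - 23364\right) + 377} = - \frac{160977}{\left(-181273 + 13 i \sqrt{2}\right) + 377} = - \frac{160977}{-180896 + 13 i \sqrt{2}}$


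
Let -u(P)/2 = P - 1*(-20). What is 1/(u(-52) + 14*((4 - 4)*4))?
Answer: 1/64 ≈ 0.015625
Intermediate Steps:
u(P) = -40 - 2*P (u(P) = -2*(P - 1*(-20)) = -2*(P + 20) = -2*(20 + P) = -40 - 2*P)
1/(u(-52) + 14*((4 - 4)*4)) = 1/((-40 - 2*(-52)) + 14*((4 - 4)*4)) = 1/((-40 + 104) + 14*(0*4)) = 1/(64 + 14*0) = 1/(64 + 0) = 1/64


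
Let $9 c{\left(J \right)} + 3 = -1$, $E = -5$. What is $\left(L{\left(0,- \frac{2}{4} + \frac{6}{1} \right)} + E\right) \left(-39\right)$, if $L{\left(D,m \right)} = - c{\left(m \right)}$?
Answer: $\frac{533}{3} \approx 177.67$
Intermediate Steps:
$c{\left(J \right)} = - \frac{4}{9}$ ($c{\left(J \right)} = - \frac{1}{3} + \frac{1}{9} \left(-1\right) = - \frac{1}{3} - \frac{1}{9} = - \frac{4}{9}$)
$L{\left(D,m \right)} = \frac{4}{9}$ ($L{\left(D,m \right)} = \left(-1\right) \left(- \frac{4}{9}\right) = \frac{4}{9}$)
$\left(L{\left(0,- \frac{2}{4} + \frac{6}{1} \right)} + E\right) \left(-39\right) = \left(\frac{4}{9} - 5\right) \left(-39\right) = \left(- \frac{41}{9}\right) \left(-39\right) = \frac{533}{3}$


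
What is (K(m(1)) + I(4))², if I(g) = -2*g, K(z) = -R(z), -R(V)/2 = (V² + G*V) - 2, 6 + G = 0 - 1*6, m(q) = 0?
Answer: 144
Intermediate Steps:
G = -12 (G = -6 + (0 - 1*6) = -6 + (0 - 6) = -6 - 6 = -12)
R(V) = 4 - 2*V² + 24*V (R(V) = -2*((V² - 12*V) - 2) = -2*(-2 + V² - 12*V) = 4 - 2*V² + 24*V)
K(z) = -4 - 24*z + 2*z² (K(z) = -(4 - 2*z² + 24*z) = -4 - 24*z + 2*z²)
(K(m(1)) + I(4))² = ((-4 - 24*0 + 2*0²) - 2*4)² = ((-4 + 0 + 2*0) - 8)² = ((-4 + 0 + 0) - 8)² = (-4 - 8)² = (-12)² = 144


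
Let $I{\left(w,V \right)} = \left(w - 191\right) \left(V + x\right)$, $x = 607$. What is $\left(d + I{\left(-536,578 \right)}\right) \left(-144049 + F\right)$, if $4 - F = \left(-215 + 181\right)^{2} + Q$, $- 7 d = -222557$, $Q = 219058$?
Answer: $302226108596$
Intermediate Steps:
$d = \frac{222557}{7}$ ($d = \left(- \frac{1}{7}\right) \left(-222557\right) = \frac{222557}{7} \approx 31794.0$)
$I{\left(w,V \right)} = \left(-191 + w\right) \left(607 + V\right)$ ($I{\left(w,V \right)} = \left(w - 191\right) \left(V + 607\right) = \left(-191 + w\right) \left(607 + V\right)$)
$F = -220210$ ($F = 4 - \left(\left(-215 + 181\right)^{2} + 219058\right) = 4 - \left(\left(-34\right)^{2} + 219058\right) = 4 - \left(1156 + 219058\right) = 4 - 220214 = -220210$)
$\left(d + I{\left(-536,578 \right)}\right) \left(-144049 + F\right) = \left(\frac{222557}{7} + \left(-115937 - 110398 + 607 \left(-536\right) + 578 \left(-536\right)\right)\right) \left(-144049 - 220210\right) = \left(\frac{222557}{7} - 861495\right) \left(-364259\right) = \left(- \frac{5807908}{7}\right) \left(-364259\right) = 302226108596$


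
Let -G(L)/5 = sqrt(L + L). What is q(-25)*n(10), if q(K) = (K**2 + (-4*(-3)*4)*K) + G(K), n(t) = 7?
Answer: -4025 - 175*I*sqrt(2) ≈ -4025.0 - 247.49*I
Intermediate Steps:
G(L) = -5*sqrt(2)*sqrt(L) (G(L) = -5*sqrt(L + L) = -5*sqrt(2)*sqrt(L))
q(K) = K**2 + 48*K - 5*sqrt(2)*sqrt(K) (q(K) = (K**2 + (-4*(-3)*4)*K) - 5*sqrt(2)*sqrt(K) = (K**2 + (12*4)*K) - 5*sqrt(2)*sqrt(K) = (K**2 + 48*K) - 5*sqrt(2)*sqrt(K) = K**2 + 48*K - 5*sqrt(2)*sqrt(K))
q(-25)*n(10) = ((-25)**2 + 48*(-25) - 5*sqrt(2)*sqrt(-25))*7 = (625 - 1200 - 5*sqrt(2)*5*I)*7 = (625 - 1200 - 25*I*sqrt(2))*7 = (-575 - 25*I*sqrt(2))*7 = -4025 - 175*I*sqrt(2)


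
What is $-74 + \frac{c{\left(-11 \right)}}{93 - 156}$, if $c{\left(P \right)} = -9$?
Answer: $- \frac{517}{7} \approx -73.857$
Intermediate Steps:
$-74 + \frac{c{\left(-11 \right)}}{93 - 156} = -74 - \frac{9}{93 - 156} = -74 - \frac{9}{-63} = -74 - - \frac{1}{7} = -74 + \frac{1}{7} = - \frac{517}{7}$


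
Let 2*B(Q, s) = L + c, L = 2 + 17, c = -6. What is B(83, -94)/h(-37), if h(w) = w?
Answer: -13/74 ≈ -0.17568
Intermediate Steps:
L = 19
B(Q, s) = 13/2 (B(Q, s) = (19 - 6)/2 = (½)*13 = 13/2)
B(83, -94)/h(-37) = (13/2)/(-37) = (13/2)*(-1/37) = -13/74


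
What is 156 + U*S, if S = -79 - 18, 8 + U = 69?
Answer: -5761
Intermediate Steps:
U = 61 (U = -8 + 69 = 61)
S = -97
156 + U*S = 156 + 61*(-97) = 156 - 5917 = -5761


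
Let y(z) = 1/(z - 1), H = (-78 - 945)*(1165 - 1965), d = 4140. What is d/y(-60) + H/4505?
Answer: -227374860/901 ≈ -2.5236e+5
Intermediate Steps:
H = 818400 (H = -1023*(-800) = 818400)
y(z) = 1/(-1 + z)
d/y(-60) + H/4505 = 4140/(1/(-1 - 60)) + 818400/4505 = 4140/(1/(-61)) + 818400*(1/4505) = 4140/(-1/61) + 163680/901 = 4140*(-61) + 163680/901 = -252540 + 163680/901 = -227374860/901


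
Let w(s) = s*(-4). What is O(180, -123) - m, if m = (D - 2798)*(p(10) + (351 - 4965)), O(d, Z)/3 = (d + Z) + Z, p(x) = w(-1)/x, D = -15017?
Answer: -82191482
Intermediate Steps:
w(s) = -4*s
p(x) = 4/x (p(x) = (-4*(-1))/x = 4/x)
O(d, Z) = 3*d + 6*Z (O(d, Z) = 3*((d + Z) + Z) = 3*((Z + d) + Z) = 3*(d + 2*Z) = 3*d + 6*Z)
m = 82191284 (m = (-15017 - 2798)*(4/10 + (351 - 4965)) = -17815*(4*(1/10) - 4614) = -17815*(2/5 - 4614) = -17815*(-23068/5) = 82191284)
O(180, -123) - m = (3*180 + 6*(-123)) - 1*82191284 = (540 - 738) - 82191284 = -198 - 82191284 = -82191482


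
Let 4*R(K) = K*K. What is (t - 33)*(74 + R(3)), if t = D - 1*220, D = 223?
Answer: -4575/2 ≈ -2287.5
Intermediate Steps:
R(K) = K**2/4 (R(K) = (K*K)/4 = K**2/4)
t = 3 (t = 223 - 1*220 = 223 - 220 = 3)
(t - 33)*(74 + R(3)) = (3 - 33)*(74 + (1/4)*3**2) = -30*(74 + (1/4)*9) = -30*(74 + 9/4) = -30*305/4 = -4575/2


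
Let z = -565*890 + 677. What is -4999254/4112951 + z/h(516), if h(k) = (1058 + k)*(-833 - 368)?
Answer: -7385046838473/7775015633674 ≈ -0.94984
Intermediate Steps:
h(k) = -1270658 - 1201*k (h(k) = (1058 + k)*(-1201) = -1270658 - 1201*k)
z = -502173 (z = -502850 + 677 = -502173)
-4999254/4112951 + z/h(516) = -4999254/4112951 - 502173/(-1270658 - 1201*516) = -4999254*1/4112951 - 502173/(-1270658 - 619716) = -4999254/4112951 - 502173/(-1890374) = -4999254/4112951 - 502173*(-1/1890374) = -4999254/4112951 + 502173/1890374 = -7385046838473/7775015633674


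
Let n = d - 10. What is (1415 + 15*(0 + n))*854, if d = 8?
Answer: 1182790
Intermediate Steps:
n = -2 (n = 8 - 10 = -2)
(1415 + 15*(0 + n))*854 = (1415 + 15*(0 - 2))*854 = (1415 + 15*(-2))*854 = (1415 - 30)*854 = 1385*854 = 1182790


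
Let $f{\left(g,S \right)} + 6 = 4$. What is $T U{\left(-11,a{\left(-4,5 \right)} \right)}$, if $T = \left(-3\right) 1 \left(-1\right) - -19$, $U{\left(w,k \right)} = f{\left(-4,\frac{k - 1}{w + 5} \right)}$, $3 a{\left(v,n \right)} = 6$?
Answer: $-44$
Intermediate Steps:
$a{\left(v,n \right)} = 2$ ($a{\left(v,n \right)} = \frac{1}{3} \cdot 6 = 2$)
$f{\left(g,S \right)} = -2$ ($f{\left(g,S \right)} = -6 + 4 = -2$)
$U{\left(w,k \right)} = -2$
$T = 22$ ($T = \left(-3\right) \left(-1\right) + 19 = 3 + 19 = 22$)
$T U{\left(-11,a{\left(-4,5 \right)} \right)} = 22 \left(-2\right) = -44$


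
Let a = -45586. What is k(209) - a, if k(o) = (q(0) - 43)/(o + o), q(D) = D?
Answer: 19054905/418 ≈ 45586.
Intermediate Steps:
k(o) = -43/(2*o) (k(o) = (0 - 43)/(o + o) = -43*1/(2*o) = -43/(2*o))
k(209) - a = -43/2/209 - 1*(-45586) = -43/2*1/209 + 45586 = -43/418 + 45586 = 19054905/418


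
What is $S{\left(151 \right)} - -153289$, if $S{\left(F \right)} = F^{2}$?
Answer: $176090$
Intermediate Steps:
$S{\left(151 \right)} - -153289 = 151^{2} - -153289 = 22801 + 153289 = 176090$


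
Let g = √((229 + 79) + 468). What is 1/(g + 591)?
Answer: 591/348505 - 2*√194/348505 ≈ 0.0016159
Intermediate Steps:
g = 2*√194 (g = √(308 + 468) = √776 = 2*√194 ≈ 27.857)
1/(g + 591) = 1/(2*√194 + 591) = 1/(591 + 2*√194)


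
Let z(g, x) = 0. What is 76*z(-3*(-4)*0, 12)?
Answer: 0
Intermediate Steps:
76*z(-3*(-4)*0, 12) = 76*0 = 0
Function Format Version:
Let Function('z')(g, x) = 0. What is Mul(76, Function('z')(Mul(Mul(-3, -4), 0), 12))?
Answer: 0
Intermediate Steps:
Mul(76, Function('z')(Mul(Mul(-3, -4), 0), 12)) = Mul(76, 0) = 0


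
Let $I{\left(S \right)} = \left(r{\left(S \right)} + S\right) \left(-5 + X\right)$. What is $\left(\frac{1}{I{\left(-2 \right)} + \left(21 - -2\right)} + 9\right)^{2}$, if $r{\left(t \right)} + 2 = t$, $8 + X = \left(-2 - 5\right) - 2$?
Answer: $\frac{1948816}{24025} \approx 81.116$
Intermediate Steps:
$X = -17$ ($X = -8 - 9 = -17$)
$r{\left(t \right)} = -2 + t$
$I{\left(S \right)} = 44 - 44 S$ ($I{\left(S \right)} = \left(\left(-2 + S\right) + S\right) \left(-5 - 17\right) = \left(-2 + 2 S\right) \left(-22\right) = 44 - 44 S$)
$\left(\frac{1}{I{\left(-2 \right)} + \left(21 - -2\right)} + 9\right)^{2} = \left(\frac{1}{\left(44 - -88\right) + \left(21 - -2\right)} + 9\right)^{2} = \left(\frac{1}{\left(44 + 88\right) + \left(21 + 2\right)} + 9\right)^{2} = \left(\frac{1}{132 + 23} + 9\right)^{2} = \left(\frac{1}{155} + 9\right)^{2} = \left(\frac{1396}{155}\right)^{2} = \frac{1948816}{24025}$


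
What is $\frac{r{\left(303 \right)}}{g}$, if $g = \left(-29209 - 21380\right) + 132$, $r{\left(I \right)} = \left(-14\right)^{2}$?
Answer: $- \frac{196}{50457} \approx -0.0038845$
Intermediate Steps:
$r{\left(I \right)} = 196$
$g = -50457$ ($g = -50589 + 132 = -50457$)
$\frac{r{\left(303 \right)}}{g} = \frac{196}{-50457} = 196 \left(- \frac{1}{50457}\right) = - \frac{196}{50457}$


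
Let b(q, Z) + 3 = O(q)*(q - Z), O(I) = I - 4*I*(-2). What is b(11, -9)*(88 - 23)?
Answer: 128505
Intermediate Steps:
O(I) = 9*I (O(I) = I + 8*I = 9*I)
b(q, Z) = -3 + 9*q*(q - Z) (b(q, Z) = -3 + (9*q)*(q - Z) = -3 + 9*q*(q - Z))
b(11, -9)*(88 - 23) = (-3 + 9*11**2 - 9*(-9)*11)*(88 - 23) = (-3 + 9*121 + 891)*65 = (-3 + 1089 + 891)*65 = 1977*65 = 128505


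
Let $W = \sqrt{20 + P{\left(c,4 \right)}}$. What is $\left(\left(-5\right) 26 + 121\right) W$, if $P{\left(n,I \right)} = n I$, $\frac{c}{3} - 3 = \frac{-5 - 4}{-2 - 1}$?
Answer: $- 18 \sqrt{23} \approx -86.325$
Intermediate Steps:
$c = 18$ ($c = 9 + 3 \frac{-5 - 4}{-2 - 1} = 9 + 3 \left(- \frac{9}{-3}\right) = 9 + 3 \left(\left(-9\right) \left(- \frac{1}{3}\right)\right) = 9 + 3 \cdot 3 = 9 + 9 = 18$)
$P{\left(n,I \right)} = I n$
$W = 2 \sqrt{23}$ ($W = \sqrt{20 + 4 \cdot 18} = \sqrt{20 + 72} = \sqrt{92} = 2 \sqrt{23} \approx 9.5917$)
$\left(\left(-5\right) 26 + 121\right) W = \left(\left(-5\right) 26 + 121\right) 2 \sqrt{23} = \left(-130 + 121\right) 2 \sqrt{23} = - 9 \cdot 2 \sqrt{23} = - 18 \sqrt{23}$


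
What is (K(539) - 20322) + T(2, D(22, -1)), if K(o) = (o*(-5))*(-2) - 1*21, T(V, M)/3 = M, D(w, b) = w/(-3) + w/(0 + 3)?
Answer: -14953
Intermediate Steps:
D(w, b) = 0 (D(w, b) = w*(-⅓) + w/3 = -w/3 + w*(⅓) = -w/3 + w/3 = 0)
T(V, M) = 3*M
K(o) = -21 + 10*o (K(o) = -5*o*(-2) - 21 = 10*o - 21 = -21 + 10*o)
(K(539) - 20322) + T(2, D(22, -1)) = ((-21 + 10*539) - 20322) + 3*0 = ((-21 + 5390) - 20322) + 0 = (5369 - 20322) + 0 = -14953 + 0 = -14953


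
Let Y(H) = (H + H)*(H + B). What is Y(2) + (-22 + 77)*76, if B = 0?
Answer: 4188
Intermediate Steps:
Y(H) = 2*H² (Y(H) = (H + H)*(H + 0) = (2*H)*H = 2*H²)
Y(2) + (-22 + 77)*76 = 2*2² + (-22 + 77)*76 = 2*4 + 55*76 = 8 + 4180 = 4188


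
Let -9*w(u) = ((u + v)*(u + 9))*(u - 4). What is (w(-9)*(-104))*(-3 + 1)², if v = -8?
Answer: 0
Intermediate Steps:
w(u) = -(-8 + u)*(-4 + u)*(9 + u)/9 (w(u) = -(u - 8)*(u + 9)*(u - 4)/9 = -(-8 + u)*(9 + u)*(-4 + u)/9 = -(-8 + u)*(-4 + u)*(9 + u)/9)
(w(-9)*(-104))*(-3 + 1)² = ((-32 - ⅑*(-9)³ + (⅓)*(-9)² + (76/9)*(-9))*(-104))*(-3 + 1)² = ((-32 - ⅑*(-729) + (⅓)*81 - 76)*(-104))*(-2)² = ((-32 + 81 + 27 - 76)*(-104))*4 = (0*(-104))*4 = 0*4 = 0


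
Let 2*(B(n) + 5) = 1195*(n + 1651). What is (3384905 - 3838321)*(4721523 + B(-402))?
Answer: -2479185964428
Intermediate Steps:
B(n) = 1972935/2 + 1195*n/2 (B(n) = -5 + (1195*(n + 1651))/2 = -5 + (1195*(1651 + n))/2 = -5 + (1972945 + 1195*n)/2 = -5 + (1972945/2 + 1195*n/2) = 1972935/2 + 1195*n/2)
(3384905 - 3838321)*(4721523 + B(-402)) = (3384905 - 3838321)*(4721523 + (1972935/2 + (1195/2)*(-402))) = -453416*(4721523 + (1972935/2 - 240195)) = -453416*(4721523 + 1492545/2) = -453416*10935591/2 = -2479185964428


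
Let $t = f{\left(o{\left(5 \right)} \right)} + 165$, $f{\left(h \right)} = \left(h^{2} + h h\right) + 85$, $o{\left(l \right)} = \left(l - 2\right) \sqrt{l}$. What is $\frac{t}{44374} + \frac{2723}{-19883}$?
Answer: $- \frac{57035091}{441144121} \approx -0.12929$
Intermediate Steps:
$o{\left(l \right)} = \sqrt{l} \left(-2 + l\right)$ ($o{\left(l \right)} = \left(l - 2\right) \sqrt{l} = \left(-2 + l\right) \sqrt{l} = \sqrt{l} \left(-2 + l\right)$)
$f{\left(h \right)} = 85 + 2 h^{2}$ ($f{\left(h \right)} = \left(h^{2} + h^{2}\right) + 85 = 2 h^{2} + 85 = 85 + 2 h^{2}$)
$t = 340$ ($t = \left(85 + 2 \left(\sqrt{5} \left(-2 + 5\right)\right)^{2}\right) + 165 = \left(85 + 2 \left(\sqrt{5} \cdot 3\right)^{2}\right) + 165 = \left(85 + 2 \left(3 \sqrt{5}\right)^{2}\right) + 165 = \left(85 + 2 \cdot 45\right) + 165 = \left(85 + 90\right) + 165 = 175 + 165 = 340$)
$\frac{t}{44374} + \frac{2723}{-19883} = \frac{340}{44374} + \frac{2723}{-19883} = 340 \cdot \frac{1}{44374} + 2723 \left(- \frac{1}{19883}\right) = \frac{170}{22187} - \frac{2723}{19883} = - \frac{57035091}{441144121}$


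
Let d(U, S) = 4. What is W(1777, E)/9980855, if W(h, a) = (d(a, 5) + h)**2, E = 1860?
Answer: 3171961/9980855 ≈ 0.31780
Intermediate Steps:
W(h, a) = (4 + h)**2
W(1777, E)/9980855 = (4 + 1777)**2/9980855 = 1781**2*(1/9980855) = 3171961*(1/9980855) = 3171961/9980855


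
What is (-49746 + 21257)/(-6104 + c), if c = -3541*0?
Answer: 28489/6104 ≈ 4.6673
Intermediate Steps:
c = 0
(-49746 + 21257)/(-6104 + c) = (-49746 + 21257)/(-6104 + 0) = -28489/(-6104) = -28489*(-1/6104) = 28489/6104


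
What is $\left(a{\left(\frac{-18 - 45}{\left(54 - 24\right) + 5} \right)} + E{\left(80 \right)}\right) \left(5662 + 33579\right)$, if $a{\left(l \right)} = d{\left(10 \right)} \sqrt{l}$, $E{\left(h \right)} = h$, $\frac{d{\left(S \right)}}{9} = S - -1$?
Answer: $3139280 + \frac{11654577 i \sqrt{5}}{5} \approx 3.1393 \cdot 10^{6} + 5.2121 \cdot 10^{6} i$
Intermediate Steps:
$d{\left(S \right)} = 9 + 9 S$ ($d{\left(S \right)} = 9 \left(S - -1\right) = 9 \left(S + 1\right) = 9 \left(1 + S\right) = 9 + 9 S$)
$a{\left(l \right)} = 99 \sqrt{l}$ ($a{\left(l \right)} = \left(9 + 9 \cdot 10\right) \sqrt{l} = \left(9 + 90\right) \sqrt{l} = 99 \sqrt{l}$)
$\left(a{\left(\frac{-18 - 45}{\left(54 - 24\right) + 5} \right)} + E{\left(80 \right)}\right) \left(5662 + 33579\right) = \left(99 \sqrt{\frac{-18 - 45}{\left(54 - 24\right) + 5}} + 80\right) \left(5662 + 33579\right) = \left(99 \sqrt{- \frac{63}{30 + 5}} + 80\right) 39241 = \left(99 \sqrt{- \frac{63}{35}} + 80\right) 39241 = \left(99 \sqrt{\left(-63\right) \frac{1}{35}} + 80\right) 39241 = \left(99 \sqrt{- \frac{9}{5}} + 80\right) 39241 = \left(99 \frac{3 i \sqrt{5}}{5} + 80\right) 39241 = \left(\frac{297 i \sqrt{5}}{5} + 80\right) 39241 = \left(80 + \frac{297 i \sqrt{5}}{5}\right) 39241 = 3139280 + \frac{11654577 i \sqrt{5}}{5}$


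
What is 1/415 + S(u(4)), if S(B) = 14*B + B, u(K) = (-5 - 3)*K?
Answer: -199199/415 ≈ -480.00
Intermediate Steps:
u(K) = -8*K
S(B) = 15*B
1/415 + S(u(4)) = 1/415 + 15*(-8*4) = 1/415 + 15*(-32) = 1/415 - 480 = -199199/415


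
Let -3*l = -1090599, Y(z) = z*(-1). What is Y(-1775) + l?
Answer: 365308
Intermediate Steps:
Y(z) = -z
l = 363533 (l = -⅓*(-1090599) = 363533)
Y(-1775) + l = -1*(-1775) + 363533 = 1775 + 363533 = 365308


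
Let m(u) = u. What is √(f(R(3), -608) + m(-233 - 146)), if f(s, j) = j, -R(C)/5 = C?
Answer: I*√987 ≈ 31.417*I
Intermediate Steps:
R(C) = -5*C
√(f(R(3), -608) + m(-233 - 146)) = √(-608 + (-233 - 146)) = √(-608 - 379) = √(-987) = I*√987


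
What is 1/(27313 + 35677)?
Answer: 1/62990 ≈ 1.5876e-5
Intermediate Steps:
1/(27313 + 35677) = 1/62990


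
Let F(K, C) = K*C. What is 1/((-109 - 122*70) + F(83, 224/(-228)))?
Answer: -57/497641 ≈ -0.00011454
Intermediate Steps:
F(K, C) = C*K
1/((-109 - 122*70) + F(83, 224/(-228))) = 1/((-109 - 122*70) + (224/(-228))*83) = 1/((-109 - 8540) + (224*(-1/228))*83) = 1/(-8649 - 56/57*83) = 1/(-8649 - 4648/57) = 1/(-497641/57) = -57/497641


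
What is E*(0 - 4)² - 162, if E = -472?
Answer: -7714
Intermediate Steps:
E*(0 - 4)² - 162 = -472*(0 - 4)² - 162 = -472*(-4)² - 162 = -472*16 - 162 = -7552 - 162 = -7714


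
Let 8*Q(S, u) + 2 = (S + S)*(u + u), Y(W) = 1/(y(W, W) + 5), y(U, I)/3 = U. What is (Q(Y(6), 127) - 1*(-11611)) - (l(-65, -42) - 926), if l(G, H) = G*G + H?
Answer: 768799/92 ≈ 8356.5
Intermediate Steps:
y(U, I) = 3*U
l(G, H) = H + G² (l(G, H) = G² + H = H + G²)
Y(W) = 1/(5 + 3*W) (Y(W) = 1/(3*W + 5) = 1/(5 + 3*W))
Q(S, u) = -¼ + S*u/2 (Q(S, u) = -¼ + ((S + S)*(u + u))/8 = -¼ + ((2*S)*(2*u))/8 = -¼ + (4*S*u)/8 = -¼ + S*u/2)
(Q(Y(6), 127) - 1*(-11611)) - (l(-65, -42) - 926) = ((-¼ + (½)*127/(5 + 3*6)) - 1*(-11611)) - ((-42 + (-65)²) - 926) = ((-¼ + (½)*127/(5 + 18)) + 11611) - ((-42 + 4225) - 926) = ((-¼ + (½)*127/23) + 11611) - (4183 - 926) = ((-¼ + (½)*(1/23)*127) + 11611) - 1*3257 = ((-¼ + 127/46) + 11611) - 3257 = (231/92 + 11611) - 3257 = 1068443/92 - 3257 = 768799/92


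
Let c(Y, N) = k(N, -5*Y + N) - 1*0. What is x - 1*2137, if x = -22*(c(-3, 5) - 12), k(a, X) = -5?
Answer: -1763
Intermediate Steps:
c(Y, N) = -5 (c(Y, N) = -5 - 1*0 = -5 + 0 = -5)
x = 374 (x = -22*(-5 - 12) = -22*(-17) = 374)
x - 1*2137 = 374 - 1*2137 = 374 - 2137 = -1763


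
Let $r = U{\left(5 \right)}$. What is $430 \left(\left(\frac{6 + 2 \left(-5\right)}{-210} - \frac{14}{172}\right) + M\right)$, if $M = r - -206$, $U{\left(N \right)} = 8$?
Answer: $\frac{1931857}{21} \approx 91993.0$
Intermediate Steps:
$r = 8$
$M = 214$ ($M = 8 - -206 = 8 + 206 = 214$)
$430 \left(\left(\frac{6 + 2 \left(-5\right)}{-210} - \frac{14}{172}\right) + M\right) = 430 \left(\left(\frac{6 + 2 \left(-5\right)}{-210} - \frac{14}{172}\right) + 214\right) = 430 \left(\left(\left(6 - 10\right) \left(- \frac{1}{210}\right) - \frac{7}{86}\right) + 214\right) = 430 \left(\left(\left(-4\right) \left(- \frac{1}{210}\right) - \frac{7}{86}\right) + 214\right) = 430 \left(\left(\frac{2}{105} - \frac{7}{86}\right) + 214\right) = 430 \left(- \frac{563}{9030} + 214\right) = 430 \cdot \frac{1931857}{9030} = \frac{1931857}{21}$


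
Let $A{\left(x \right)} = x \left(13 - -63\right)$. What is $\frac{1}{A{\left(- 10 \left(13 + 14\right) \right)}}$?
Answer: $- \frac{1}{20520} \approx -4.8733 \cdot 10^{-5}$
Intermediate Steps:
$A{\left(x \right)} = 76 x$ ($A{\left(x \right)} = x \left(13 + 63\right) = x 76 = 76 x$)
$\frac{1}{A{\left(- 10 \left(13 + 14\right) \right)}} = \frac{1}{76 \left(- 10 \left(13 + 14\right)\right)} = \frac{1}{76 \left(\left(-10\right) 27\right)} = \frac{1}{76 \left(-270\right)} = \frac{1}{-20520} = - \frac{1}{20520}$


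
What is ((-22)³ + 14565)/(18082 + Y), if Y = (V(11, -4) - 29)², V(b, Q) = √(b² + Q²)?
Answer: 18664505/90705683 + 113593*√137/181411366 ≈ 0.21310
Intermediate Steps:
V(b, Q) = √(Q² + b²)
Y = (-29 + √137)² (Y = (√((-4)² + 11²) - 29)² = (√(16 + 121) - 29)² = (√137 - 29)² = (-29 + √137)² ≈ 299.13)
((-22)³ + 14565)/(18082 + Y) = ((-22)³ + 14565)/(18082 + (29 - √137)²) = (-10648 + 14565)/(18082 + (29 - √137)²) = 3917/(18082 + (29 - √137)²)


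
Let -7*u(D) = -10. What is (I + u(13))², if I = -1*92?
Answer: 401956/49 ≈ 8203.2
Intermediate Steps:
u(D) = 10/7 (u(D) = -⅐*(-10) = 10/7)
I = -92
(I + u(13))² = (-92 + 10/7)² = (-634/7)² = 401956/49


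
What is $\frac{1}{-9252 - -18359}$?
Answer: $\frac{1}{9107} \approx 0.00010981$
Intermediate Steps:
$\frac{1}{-9252 - -18359} = \frac{1}{-9252 + 18359} = \frac{1}{9107}$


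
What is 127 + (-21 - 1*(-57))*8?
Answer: 415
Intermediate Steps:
127 + (-21 - 1*(-57))*8 = 127 + (-21 + 57)*8 = 127 + 36*8 = 127 + 288 = 415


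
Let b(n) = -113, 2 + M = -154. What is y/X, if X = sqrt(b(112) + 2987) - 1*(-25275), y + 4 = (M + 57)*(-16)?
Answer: 13311500/212940917 - 1580*sqrt(2874)/638822751 ≈ 0.062380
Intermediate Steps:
M = -156 (M = -2 - 154 = -156)
y = 1580 (y = -4 + (-156 + 57)*(-16) = -4 - 99*(-16) = -4 + 1584 = 1580)
X = 25275 + sqrt(2874) (X = sqrt(-113 + 2987) - 1*(-25275) = sqrt(2874) + 25275 = 25275 + sqrt(2874) ≈ 25329.)
y/X = 1580/(25275 + sqrt(2874))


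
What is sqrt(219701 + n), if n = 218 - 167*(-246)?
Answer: sqrt(261001) ≈ 510.88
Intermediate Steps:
n = 41300 (n = 218 + 41082 = 41300)
sqrt(219701 + n) = sqrt(219701 + 41300) = sqrt(261001)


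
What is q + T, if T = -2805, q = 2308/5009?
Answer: -14047937/5009 ≈ -2804.5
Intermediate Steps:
q = 2308/5009 (q = 2308*(1/5009) = 2308/5009 ≈ 0.46077)
q + T = 2308/5009 - 2805 = -14047937/5009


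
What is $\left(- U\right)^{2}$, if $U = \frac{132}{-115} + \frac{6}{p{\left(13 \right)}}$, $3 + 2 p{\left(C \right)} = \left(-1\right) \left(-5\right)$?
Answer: $\frac{311364}{13225} \approx 23.544$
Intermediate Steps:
$p{\left(C \right)} = 1$ ($p{\left(C \right)} = - \frac{3}{2} + \frac{\left(-1\right) \left(-5\right)}{2} = - \frac{3}{2} + \frac{1}{2} \cdot 5 = - \frac{3}{2} + \frac{5}{2} = 1$)
$U = \frac{558}{115}$ ($U = \frac{132}{-115} + \frac{6}{1} = 132 \left(- \frac{1}{115}\right) + 6 \cdot 1 = - \frac{132}{115} + 6 = \frac{558}{115} \approx 4.8522$)
$\left(- U\right)^{2} = \left(\left(-1\right) \frac{558}{115}\right)^{2} = \left(- \frac{558}{115}\right)^{2} = \frac{311364}{13225}$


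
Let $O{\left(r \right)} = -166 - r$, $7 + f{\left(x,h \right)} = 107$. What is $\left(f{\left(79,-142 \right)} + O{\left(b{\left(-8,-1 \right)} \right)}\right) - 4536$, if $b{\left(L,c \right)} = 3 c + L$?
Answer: $-4591$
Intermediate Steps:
$b{\left(L,c \right)} = L + 3 c$
$f{\left(x,h \right)} = 100$ ($f{\left(x,h \right)} = -7 + 107 = 100$)
$\left(f{\left(79,-142 \right)} + O{\left(b{\left(-8,-1 \right)} \right)}\right) - 4536 = \left(100 - \left(158 - 3\right)\right) - 4536 = \left(100 - 155\right) - 4536 = -55 - 4536 = -4591$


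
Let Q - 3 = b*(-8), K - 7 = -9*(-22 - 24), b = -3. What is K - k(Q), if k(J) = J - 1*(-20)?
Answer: 374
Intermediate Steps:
K = 421 (K = 7 - 9*(-22 - 24) = 7 - 9*(-46) = 7 + 414 = 421)
Q = 27 (Q = 3 - 3*(-8) = 3 + 24 = 27)
k(J) = 20 + J (k(J) = J + 20 = 20 + J)
K - k(Q) = 421 - (20 + 27) = 421 - 1*47 = 421 - 47 = 374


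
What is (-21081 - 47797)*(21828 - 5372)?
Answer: -1133456368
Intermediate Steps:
(-21081 - 47797)*(21828 - 5372) = -68878*16456 = -1133456368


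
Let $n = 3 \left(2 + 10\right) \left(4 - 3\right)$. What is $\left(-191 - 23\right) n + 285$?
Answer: $-7419$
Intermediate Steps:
$n = 36$ ($n = 3 \cdot 12 \cdot 1 = 3 \cdot 12 = 36$)
$\left(-191 - 23\right) n + 285 = \left(-191 - 23\right) 36 + 285 = \left(-214\right) 36 + 285 = -7704 + 285 = -7419$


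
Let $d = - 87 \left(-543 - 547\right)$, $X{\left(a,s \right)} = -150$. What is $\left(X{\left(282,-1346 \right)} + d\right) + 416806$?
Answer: $511486$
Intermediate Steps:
$d = 94830$ ($d = \left(-87\right) \left(-1090\right) = 94830$)
$\left(X{\left(282,-1346 \right)} + d\right) + 416806 = \left(-150 + 94830\right) + 416806 = 94680 + 416806 = 511486$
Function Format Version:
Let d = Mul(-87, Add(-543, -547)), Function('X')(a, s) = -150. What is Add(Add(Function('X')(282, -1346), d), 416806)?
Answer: 511486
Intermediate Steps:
d = 94830 (d = Mul(-87, -1090) = 94830)
Add(Add(Function('X')(282, -1346), d), 416806) = Add(Add(-150, 94830), 416806) = Add(94680, 416806) = 511486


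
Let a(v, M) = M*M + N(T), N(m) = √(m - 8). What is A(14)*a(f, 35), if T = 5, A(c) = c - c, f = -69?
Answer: 0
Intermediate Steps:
A(c) = 0
N(m) = √(-8 + m)
a(v, M) = M² + I*√3 (a(v, M) = M*M + √(-8 + 5) = M² + √(-3) = M² + I*√3)
A(14)*a(f, 35) = 0*(35² + I*√3) = 0*(1225 + I*√3) = 0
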